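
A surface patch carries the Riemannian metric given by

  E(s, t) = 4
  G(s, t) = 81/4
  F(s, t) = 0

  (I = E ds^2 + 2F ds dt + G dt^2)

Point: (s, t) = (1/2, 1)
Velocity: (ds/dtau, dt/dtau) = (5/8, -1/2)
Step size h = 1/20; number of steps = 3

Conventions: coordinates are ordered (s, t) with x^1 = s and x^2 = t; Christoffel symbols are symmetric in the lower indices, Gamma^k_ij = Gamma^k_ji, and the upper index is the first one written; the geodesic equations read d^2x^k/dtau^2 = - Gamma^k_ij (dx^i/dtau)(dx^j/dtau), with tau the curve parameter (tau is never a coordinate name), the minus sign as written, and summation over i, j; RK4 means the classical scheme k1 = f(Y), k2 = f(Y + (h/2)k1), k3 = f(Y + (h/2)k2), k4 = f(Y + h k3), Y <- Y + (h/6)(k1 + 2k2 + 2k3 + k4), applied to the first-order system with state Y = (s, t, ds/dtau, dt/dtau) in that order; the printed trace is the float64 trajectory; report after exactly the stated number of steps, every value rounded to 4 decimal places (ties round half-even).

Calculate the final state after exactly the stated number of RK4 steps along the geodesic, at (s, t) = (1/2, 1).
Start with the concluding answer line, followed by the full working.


Answer: s = 0.5938, t = 0.9250, ds/dtau = 0.6250, dt/dtau = -0.5000

f(Y) = (ds/dtau, dt/dtau, -Gamma^s_ij Y'^i Y'^j, -Gamma^t_ij Y'^i Y'^j) with the Gammas evaluated at the stage position; h = 0.050000; intermediate values shown to 6 dp
step 0: s = 0.5000, t = 1.0000, ds/dtau = 0.6250, dt/dtau = -0.5000
step 1:
  k1: at (s, t) = (0.500000, 1.000000), (ds/dtau, dt/dtau) = (0.625000, -0.500000); Gamma_sss = 0.000000, Gamma_sst = 0.000000, Gamma_stt = 0.000000, Gamma_tss = 0.000000, Gamma_tst = 0.000000, Gamma_ttt = 0.000000; k1 = (0.625000, -0.500000, 0.000000, 0.000000)
  k2: at (s, t) = (0.515625, 0.987500), (ds/dtau, dt/dtau) = (0.625000, -0.500000); Gamma_sss = 0.000000, Gamma_sst = 0.000000, Gamma_stt = 0.000000, Gamma_tss = 0.000000, Gamma_tst = 0.000000, Gamma_ttt = 0.000000; k2 = (0.625000, -0.500000, 0.000000, 0.000000)
  k3: at (s, t) = (0.515625, 0.987500), (ds/dtau, dt/dtau) = (0.625000, -0.500000); Gamma_sss = 0.000000, Gamma_sst = 0.000000, Gamma_stt = 0.000000, Gamma_tss = 0.000000, Gamma_tst = 0.000000, Gamma_ttt = 0.000000; k3 = (0.625000, -0.500000, 0.000000, 0.000000)
  k4: at (s, t) = (0.531250, 0.975000), (ds/dtau, dt/dtau) = (0.625000, -0.500000); Gamma_sss = 0.000000, Gamma_sst = 0.000000, Gamma_stt = 0.000000, Gamma_tss = 0.000000, Gamma_tst = 0.000000, Gamma_ttt = 0.000000; k4 = (0.625000, -0.500000, 0.000000, 0.000000)
  Y <- Y + (h/6)(k1 + 2k2 + 2k3 + k4): s = 0.5312, t = 0.9750, ds/dtau = 0.6250, dt/dtau = -0.5000
step 2:
  k1: at (s, t) = (0.531250, 0.975000), (ds/dtau, dt/dtau) = (0.625000, -0.500000); Gamma_sss = 0.000000, Gamma_sst = 0.000000, Gamma_stt = 0.000000, Gamma_tss = 0.000000, Gamma_tst = 0.000000, Gamma_ttt = 0.000000; k1 = (0.625000, -0.500000, 0.000000, 0.000000)
  k2: at (s, t) = (0.546875, 0.962500), (ds/dtau, dt/dtau) = (0.625000, -0.500000); Gamma_sss = 0.000000, Gamma_sst = 0.000000, Gamma_stt = 0.000000, Gamma_tss = 0.000000, Gamma_tst = 0.000000, Gamma_ttt = 0.000000; k2 = (0.625000, -0.500000, 0.000000, 0.000000)
  k3: at (s, t) = (0.546875, 0.962500), (ds/dtau, dt/dtau) = (0.625000, -0.500000); Gamma_sss = 0.000000, Gamma_sst = 0.000000, Gamma_stt = 0.000000, Gamma_tss = 0.000000, Gamma_tst = 0.000000, Gamma_ttt = 0.000000; k3 = (0.625000, -0.500000, 0.000000, 0.000000)
  k4: at (s, t) = (0.562500, 0.950000), (ds/dtau, dt/dtau) = (0.625000, -0.500000); Gamma_sss = 0.000000, Gamma_sst = 0.000000, Gamma_stt = 0.000000, Gamma_tss = 0.000000, Gamma_tst = 0.000000, Gamma_ttt = 0.000000; k4 = (0.625000, -0.500000, 0.000000, 0.000000)
  Y <- Y + (h/6)(k1 + 2k2 + 2k3 + k4): s = 0.5625, t = 0.9500, ds/dtau = 0.6250, dt/dtau = -0.5000
step 3:
  k1: at (s, t) = (0.562500, 0.950000), (ds/dtau, dt/dtau) = (0.625000, -0.500000); Gamma_sss = 0.000000, Gamma_sst = 0.000000, Gamma_stt = 0.000000, Gamma_tss = 0.000000, Gamma_tst = 0.000000, Gamma_ttt = 0.000000; k1 = (0.625000, -0.500000, 0.000000, 0.000000)
  k2: at (s, t) = (0.578125, 0.937500), (ds/dtau, dt/dtau) = (0.625000, -0.500000); Gamma_sss = 0.000000, Gamma_sst = 0.000000, Gamma_stt = 0.000000, Gamma_tss = 0.000000, Gamma_tst = 0.000000, Gamma_ttt = 0.000000; k2 = (0.625000, -0.500000, 0.000000, 0.000000)
  k3: at (s, t) = (0.578125, 0.937500), (ds/dtau, dt/dtau) = (0.625000, -0.500000); Gamma_sss = 0.000000, Gamma_sst = 0.000000, Gamma_stt = 0.000000, Gamma_tss = 0.000000, Gamma_tst = 0.000000, Gamma_ttt = 0.000000; k3 = (0.625000, -0.500000, 0.000000, 0.000000)
  k4: at (s, t) = (0.593750, 0.925000), (ds/dtau, dt/dtau) = (0.625000, -0.500000); Gamma_sss = 0.000000, Gamma_sst = 0.000000, Gamma_stt = 0.000000, Gamma_tss = 0.000000, Gamma_tst = 0.000000, Gamma_ttt = 0.000000; k4 = (0.625000, -0.500000, 0.000000, 0.000000)
  Y <- Y + (h/6)(k1 + 2k2 + 2k3 + k4): s = 0.5938, t = 0.9250, ds/dtau = 0.6250, dt/dtau = -0.5000


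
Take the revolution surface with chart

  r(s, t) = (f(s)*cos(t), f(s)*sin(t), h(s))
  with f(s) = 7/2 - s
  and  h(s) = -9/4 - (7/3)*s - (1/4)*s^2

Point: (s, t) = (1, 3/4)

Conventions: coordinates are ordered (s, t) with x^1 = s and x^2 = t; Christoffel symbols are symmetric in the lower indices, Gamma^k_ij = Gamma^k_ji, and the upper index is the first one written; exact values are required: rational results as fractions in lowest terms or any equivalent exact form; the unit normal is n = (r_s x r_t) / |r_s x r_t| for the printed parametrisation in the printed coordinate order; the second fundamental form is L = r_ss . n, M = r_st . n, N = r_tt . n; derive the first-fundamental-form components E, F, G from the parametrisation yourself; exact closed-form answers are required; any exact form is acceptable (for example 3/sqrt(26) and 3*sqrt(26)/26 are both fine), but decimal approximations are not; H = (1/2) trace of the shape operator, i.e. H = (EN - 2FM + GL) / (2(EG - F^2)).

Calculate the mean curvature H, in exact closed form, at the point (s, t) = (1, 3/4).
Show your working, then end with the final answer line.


f = 5/2, f' = -1, f'' = 0, h' = -17/6, h'' = -1/2
E = 325/36, F = 0, G = 25/4; answer radicand W^2 = 325/36
unnormalised second-form numerators: l = 1/2, m = 0, n = -85/12; L = l/sqrt(325/36), and similarly M = m/sqrt(W^2), N = n/sqrt(W^2)
H = (E*n - 2*F*m + G*l) / (2*(EG - F^2)*sqrt(W^2)); E*n - 2*F*m + G*l = -26275/432, EG - F^2 = 8125/144, so H = (-1051/1950)/sqrt(325/36)

Answer: H = -1051*sqrt(13)/21125


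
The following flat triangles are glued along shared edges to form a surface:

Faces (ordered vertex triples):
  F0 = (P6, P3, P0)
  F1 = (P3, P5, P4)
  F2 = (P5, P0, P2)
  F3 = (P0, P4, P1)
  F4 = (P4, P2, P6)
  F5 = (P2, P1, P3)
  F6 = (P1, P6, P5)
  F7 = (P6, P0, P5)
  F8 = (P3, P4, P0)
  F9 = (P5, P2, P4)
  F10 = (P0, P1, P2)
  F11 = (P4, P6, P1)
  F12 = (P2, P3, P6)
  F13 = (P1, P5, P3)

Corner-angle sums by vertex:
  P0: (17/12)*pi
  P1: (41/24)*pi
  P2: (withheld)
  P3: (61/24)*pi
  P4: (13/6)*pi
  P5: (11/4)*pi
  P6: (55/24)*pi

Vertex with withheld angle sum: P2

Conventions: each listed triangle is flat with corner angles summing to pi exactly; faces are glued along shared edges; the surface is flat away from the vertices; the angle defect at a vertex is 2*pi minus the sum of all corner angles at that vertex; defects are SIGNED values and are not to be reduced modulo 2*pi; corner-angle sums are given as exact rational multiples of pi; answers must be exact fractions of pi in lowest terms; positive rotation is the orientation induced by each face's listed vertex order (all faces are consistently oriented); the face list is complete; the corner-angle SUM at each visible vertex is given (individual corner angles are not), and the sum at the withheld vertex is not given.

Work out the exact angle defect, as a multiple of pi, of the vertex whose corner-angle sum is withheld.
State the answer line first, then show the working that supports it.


Answer: defect(P2) = (7/8)*pi

V = 7, E = 21, F = 14; chi = V - E + F = 0
Gauss-Bonnet: total defect = 2*pi*chi = 0; visible defects sum to (-7/8)*pi


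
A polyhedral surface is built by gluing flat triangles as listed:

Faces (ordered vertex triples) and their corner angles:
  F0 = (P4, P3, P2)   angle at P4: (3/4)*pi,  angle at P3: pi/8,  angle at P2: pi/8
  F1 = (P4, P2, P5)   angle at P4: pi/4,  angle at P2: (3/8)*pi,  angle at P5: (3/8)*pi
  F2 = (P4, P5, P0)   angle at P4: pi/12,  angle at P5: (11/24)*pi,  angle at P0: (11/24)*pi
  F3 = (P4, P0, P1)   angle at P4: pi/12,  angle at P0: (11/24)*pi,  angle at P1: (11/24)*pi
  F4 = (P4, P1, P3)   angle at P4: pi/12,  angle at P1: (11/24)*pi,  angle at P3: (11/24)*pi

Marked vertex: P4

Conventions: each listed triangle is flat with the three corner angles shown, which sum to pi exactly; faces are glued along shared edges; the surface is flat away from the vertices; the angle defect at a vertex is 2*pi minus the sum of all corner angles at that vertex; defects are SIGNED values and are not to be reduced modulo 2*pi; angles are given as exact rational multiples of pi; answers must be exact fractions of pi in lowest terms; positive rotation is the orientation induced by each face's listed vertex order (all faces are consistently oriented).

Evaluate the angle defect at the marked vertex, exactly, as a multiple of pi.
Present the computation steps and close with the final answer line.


Sum of corner angles at P4: (5/4)*pi
defect = 2*pi - (5/4)*pi

Answer: defect(P4) = (3/4)*pi


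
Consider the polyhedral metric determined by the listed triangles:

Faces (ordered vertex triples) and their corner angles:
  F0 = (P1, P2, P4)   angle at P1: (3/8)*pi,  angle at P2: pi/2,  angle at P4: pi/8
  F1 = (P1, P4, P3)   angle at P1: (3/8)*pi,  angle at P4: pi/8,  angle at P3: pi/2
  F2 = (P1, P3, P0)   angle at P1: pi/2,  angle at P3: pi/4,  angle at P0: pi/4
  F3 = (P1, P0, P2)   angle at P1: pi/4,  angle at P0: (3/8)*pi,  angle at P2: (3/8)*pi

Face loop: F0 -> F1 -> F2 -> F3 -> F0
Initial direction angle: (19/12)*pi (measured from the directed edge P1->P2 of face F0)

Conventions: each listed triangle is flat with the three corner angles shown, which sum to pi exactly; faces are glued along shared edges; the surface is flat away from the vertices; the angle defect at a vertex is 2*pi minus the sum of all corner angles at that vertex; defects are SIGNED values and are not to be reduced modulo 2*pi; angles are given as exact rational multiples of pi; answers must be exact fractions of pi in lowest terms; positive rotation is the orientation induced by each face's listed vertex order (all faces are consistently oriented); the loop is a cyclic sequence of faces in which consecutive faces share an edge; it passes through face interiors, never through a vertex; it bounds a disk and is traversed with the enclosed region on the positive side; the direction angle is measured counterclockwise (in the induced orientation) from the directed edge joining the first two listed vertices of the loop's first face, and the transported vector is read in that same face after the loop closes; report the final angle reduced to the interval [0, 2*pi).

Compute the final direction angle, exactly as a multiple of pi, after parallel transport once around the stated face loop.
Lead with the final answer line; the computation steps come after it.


Answer: final direction angle = pi/12

enclosed vertex P1: corner angles sum to (3/2)*pi, defect = 2*pi - (3/2)*pi = pi/2
holonomy = initial angle + sum of enclosed defects (mod 2*pi), positive in the induced orientation
final angle = (19/12)*pi + pi/2 = pi/12 (mod 2*pi)


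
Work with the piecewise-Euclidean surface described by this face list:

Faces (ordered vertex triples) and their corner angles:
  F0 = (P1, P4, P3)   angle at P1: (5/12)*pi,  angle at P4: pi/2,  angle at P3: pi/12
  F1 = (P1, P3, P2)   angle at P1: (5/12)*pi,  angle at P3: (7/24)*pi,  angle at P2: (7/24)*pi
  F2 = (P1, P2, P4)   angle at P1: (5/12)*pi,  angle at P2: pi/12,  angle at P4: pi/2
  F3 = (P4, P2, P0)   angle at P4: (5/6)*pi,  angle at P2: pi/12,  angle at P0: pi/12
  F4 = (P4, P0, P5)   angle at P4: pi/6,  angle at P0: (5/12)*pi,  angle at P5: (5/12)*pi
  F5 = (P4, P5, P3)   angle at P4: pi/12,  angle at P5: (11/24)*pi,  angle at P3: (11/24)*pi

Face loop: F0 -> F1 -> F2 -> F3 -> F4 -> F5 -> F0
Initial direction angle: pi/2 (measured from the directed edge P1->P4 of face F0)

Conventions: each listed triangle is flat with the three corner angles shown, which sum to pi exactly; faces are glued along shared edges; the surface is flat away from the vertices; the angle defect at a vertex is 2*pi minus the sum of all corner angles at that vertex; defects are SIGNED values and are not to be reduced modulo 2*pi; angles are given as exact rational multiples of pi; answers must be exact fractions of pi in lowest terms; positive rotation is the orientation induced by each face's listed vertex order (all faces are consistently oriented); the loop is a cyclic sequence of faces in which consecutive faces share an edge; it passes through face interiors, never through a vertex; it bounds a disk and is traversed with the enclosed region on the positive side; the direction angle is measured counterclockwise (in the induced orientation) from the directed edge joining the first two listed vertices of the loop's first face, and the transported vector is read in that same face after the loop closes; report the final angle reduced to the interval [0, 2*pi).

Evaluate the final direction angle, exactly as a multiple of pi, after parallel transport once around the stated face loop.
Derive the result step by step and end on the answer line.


enclosed vertex P1: corner angles sum to (5/4)*pi, defect = 2*pi - (5/4)*pi = (3/4)*pi
enclosed vertex P4: corner angles sum to (25/12)*pi, defect = 2*pi - (25/12)*pi = -pi/12
the rotation equals the total enclosed defect, so the final angle is initial + defects (mod 2*pi)
final angle = pi/2 + (2/3)*pi = (7/6)*pi (mod 2*pi)

Answer: final direction angle = (7/6)*pi


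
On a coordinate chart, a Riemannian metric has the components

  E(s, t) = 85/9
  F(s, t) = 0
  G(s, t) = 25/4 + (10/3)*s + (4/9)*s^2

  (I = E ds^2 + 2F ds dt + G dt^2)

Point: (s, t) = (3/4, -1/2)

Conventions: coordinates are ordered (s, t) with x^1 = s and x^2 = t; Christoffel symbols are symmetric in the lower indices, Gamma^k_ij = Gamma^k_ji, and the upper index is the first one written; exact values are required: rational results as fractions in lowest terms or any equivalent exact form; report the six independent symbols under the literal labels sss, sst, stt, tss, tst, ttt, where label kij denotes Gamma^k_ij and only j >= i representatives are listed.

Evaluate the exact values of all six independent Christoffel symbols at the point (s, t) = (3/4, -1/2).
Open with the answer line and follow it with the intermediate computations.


Answer: Gamma_sss = 0, Gamma_sst = 0, Gamma_stt = -18/85, Gamma_tss = 0, Gamma_tst = 2/9, Gamma_ttt = 0

E = 85/9, F = 0, G = 9 at the point
E_s = 0, E_t = 0, F_s = 0, F_t = 0, G_s = 4, G_t = 0
EG - F^2 = 85;  g^inv = (1/85) * [[9, 0], [0, 85/9]]
first-kind symbols [ij,l] = (1/2)(d_i g_jl + d_j g_il - d_l g_ij): [ss,s] = E_s/2 = 0, [ss,t] = F_s - E_t/2 = 0, [st,s] = E_t/2 = 0, [st,t] = G_s/2 = 2, [tt,s] = F_t - G_s/2 = -2, [tt,t] = G_t/2 = 0
Gamma^s_ij = (G*[ij,s] - F*[ij,t])/(EG - F^2), Gamma^t_ij = (E*[ij,t] - F*[ij,s])/(EG - F^2)


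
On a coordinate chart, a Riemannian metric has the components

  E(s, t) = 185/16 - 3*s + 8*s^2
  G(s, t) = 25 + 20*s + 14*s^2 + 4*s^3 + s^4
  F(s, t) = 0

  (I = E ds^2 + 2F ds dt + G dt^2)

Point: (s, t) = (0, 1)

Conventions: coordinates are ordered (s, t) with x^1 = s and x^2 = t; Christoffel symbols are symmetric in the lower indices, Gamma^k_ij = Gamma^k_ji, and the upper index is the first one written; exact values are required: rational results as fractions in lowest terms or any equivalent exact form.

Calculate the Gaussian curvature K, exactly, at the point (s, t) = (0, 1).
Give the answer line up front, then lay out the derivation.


Answer: K = -6688/171125

E = 185/16, F = 0, G = 25, EG - F^2 = 4625/16 at the point
E_s = -3, E_t = 0, F_s = 0, F_t = 0, G_s = 20, G_t = 0
E_tt = 0, F_st = 0, G_ss = 28
Evaluate Brioschi's two determinant matrices M1, M2 and divide by (EG - F^2)^2.
M1 = [[-E_tt/2 + F_st - G_ss/2, E_s/2, F_s - E_t/2], [F_t - G_s/2, E, F], [G_t/2, F, G]] = [[-14, -3/2, 0], [-10, 185/16, 0], [0, 0, 25]]; det M1 = -35375/8
M2 = [[0, E_t/2, G_s/2], [E_t/2, E, F], [G_s/2, F, G]] = [[0, 0, 10], [0, 185/16, 0], [10, 0, 25]]; det M2 = -4625/4
det M1 - det M2 = -26125/8; K = -26125/8 / (4625/16)^2 = -6688/171125


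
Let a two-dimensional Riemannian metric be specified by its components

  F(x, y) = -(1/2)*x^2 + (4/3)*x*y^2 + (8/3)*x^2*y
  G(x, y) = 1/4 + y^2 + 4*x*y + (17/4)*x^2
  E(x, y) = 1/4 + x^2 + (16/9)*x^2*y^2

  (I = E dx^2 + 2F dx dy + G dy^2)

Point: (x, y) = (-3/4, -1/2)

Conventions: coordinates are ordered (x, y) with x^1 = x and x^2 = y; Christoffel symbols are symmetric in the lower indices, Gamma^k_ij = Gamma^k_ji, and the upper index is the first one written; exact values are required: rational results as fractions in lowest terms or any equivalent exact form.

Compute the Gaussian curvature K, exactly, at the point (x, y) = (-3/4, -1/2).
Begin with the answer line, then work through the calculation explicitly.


Answer: K = -47168/449307

E = 17/16, F = -41/32, G = 281/64, EG - F^2 = 387/128 at the point
E_x = -13/6, E_y = -1, F_x = 37/12, F_y = 5/2, G_x = -67/8, G_y = -4
E_yy = 2, F_xy = -16/3, G_xx = 17/2
By Brioschi, K is (det M1 - det M2) divided by (EG - F^2) squared.
M1 = [[-E_yy/2 + F_xy - G_xx/2, E_x/2, F_x - E_y/2], [F_y - G_x/2, E, F], [G_y/2, F, G]] = [[-127/12, -13/12, 43/12], [107/16, 17/16, -41/32], [-2, -41/32, 281/64]]; det M1 = -320147/12288
M2 = [[0, E_y/2, G_x/2], [E_y/2, E, F], [G_x/2, F, G]] = [[0, -1/2, -67/16], [-1/2, 17/16, -41/32], [-67/16, -41/32, 281/64]]; det M2 = -102785/4096
det M1 - det M2 = -737/768; K = -737/768 / (387/128)^2 = -47168/449307


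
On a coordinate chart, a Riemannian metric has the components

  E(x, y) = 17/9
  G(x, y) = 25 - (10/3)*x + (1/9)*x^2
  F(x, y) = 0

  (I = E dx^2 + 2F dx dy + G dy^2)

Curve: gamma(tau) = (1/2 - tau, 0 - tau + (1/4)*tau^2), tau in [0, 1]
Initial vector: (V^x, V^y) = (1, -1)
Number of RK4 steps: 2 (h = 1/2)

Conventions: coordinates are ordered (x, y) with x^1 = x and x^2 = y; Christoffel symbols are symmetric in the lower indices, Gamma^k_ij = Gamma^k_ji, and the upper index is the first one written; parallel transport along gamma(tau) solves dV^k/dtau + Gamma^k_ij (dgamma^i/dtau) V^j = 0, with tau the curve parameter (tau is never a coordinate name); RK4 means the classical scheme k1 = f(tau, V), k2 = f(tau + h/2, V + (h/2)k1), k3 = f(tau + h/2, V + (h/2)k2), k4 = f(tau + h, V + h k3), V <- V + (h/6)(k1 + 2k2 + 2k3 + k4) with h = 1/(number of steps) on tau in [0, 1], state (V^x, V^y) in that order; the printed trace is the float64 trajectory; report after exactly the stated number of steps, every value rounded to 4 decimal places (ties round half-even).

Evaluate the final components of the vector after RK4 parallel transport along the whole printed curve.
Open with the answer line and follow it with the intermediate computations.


Answer: V^x = 0.3473, V^y = -0.9682

gamma'(tau) = (-1, -1 + (1/2)*tau); f(tau, V)^k = -Gamma^k_ij(gamma(tau)) gamma'^i(tau) V^j; h = 1/2; intermediate values shown to 6 dp
curve data and Christoffel symbols at the stage parameters:
  tau = 0.000000: gamma = (0.500000, 0.000000), gamma' = (-1.000000, -1.000000); Gamma_xxx = 0.000000, Gamma_xxy = 0.000000, Gamma_xyy = 0.852941, Gamma_yxx = 0.000000, Gamma_yxy = -0.068966, Gamma_yyy = 0.000000
  tau = 0.250000: gamma = (0.250000, -0.234375), gamma' = (-1.000000, -0.875000); Gamma_xxx = 0.000000, Gamma_xxy = 0.000000, Gamma_xyy = 0.867647, Gamma_yxx = 0.000000, Gamma_yxy = -0.067797, Gamma_yyy = 0.000000
  tau = 0.500000: gamma = (0.000000, -0.437500), gamma' = (-1.000000, -0.750000); Gamma_xxx = 0.000000, Gamma_xxy = 0.000000, Gamma_xyy = 0.882353, Gamma_yxx = 0.000000, Gamma_yxy = -0.066667, Gamma_yyy = 0.000000
  tau = 0.750000: gamma = (-0.250000, -0.609375), gamma' = (-1.000000, -0.625000); Gamma_xxx = 0.000000, Gamma_xxy = 0.000000, Gamma_xyy = 0.897059, Gamma_yxx = 0.000000, Gamma_yxy = -0.065574, Gamma_yyy = 0.000000
  tau = 1.000000: gamma = (-0.500000, -0.750000), gamma' = (-1.000000, -0.500000); Gamma_xxx = 0.000000, Gamma_xxy = 0.000000, Gamma_xyy = 0.911765, Gamma_yxx = 0.000000, Gamma_yxy = -0.064516, Gamma_yyy = 0.000000
step 0: V^x = 1.0000, V^y = -1.0000
step 1: k1 = (-0.852941, 0.000000), k2 = (-0.759191, 0.021124), k3 = (-0.755182, 0.019376), k4 = (-0.655354, 0.034900); V <- V + (h/6)(k1 + 2k2 + 2k3 + k4): V^x = 0.6219, V^y = -0.9903
step 2: k1 = (-0.655373, 0.034927), k2 = (-0.550351, 0.045595), k3 = (-0.548856, 0.044344), k4 = (-0.441372, 0.051253); V <- V + (h/6)(k1 + 2k2 + 2k3 + k4): V^x = 0.3473, V^y = -0.9682


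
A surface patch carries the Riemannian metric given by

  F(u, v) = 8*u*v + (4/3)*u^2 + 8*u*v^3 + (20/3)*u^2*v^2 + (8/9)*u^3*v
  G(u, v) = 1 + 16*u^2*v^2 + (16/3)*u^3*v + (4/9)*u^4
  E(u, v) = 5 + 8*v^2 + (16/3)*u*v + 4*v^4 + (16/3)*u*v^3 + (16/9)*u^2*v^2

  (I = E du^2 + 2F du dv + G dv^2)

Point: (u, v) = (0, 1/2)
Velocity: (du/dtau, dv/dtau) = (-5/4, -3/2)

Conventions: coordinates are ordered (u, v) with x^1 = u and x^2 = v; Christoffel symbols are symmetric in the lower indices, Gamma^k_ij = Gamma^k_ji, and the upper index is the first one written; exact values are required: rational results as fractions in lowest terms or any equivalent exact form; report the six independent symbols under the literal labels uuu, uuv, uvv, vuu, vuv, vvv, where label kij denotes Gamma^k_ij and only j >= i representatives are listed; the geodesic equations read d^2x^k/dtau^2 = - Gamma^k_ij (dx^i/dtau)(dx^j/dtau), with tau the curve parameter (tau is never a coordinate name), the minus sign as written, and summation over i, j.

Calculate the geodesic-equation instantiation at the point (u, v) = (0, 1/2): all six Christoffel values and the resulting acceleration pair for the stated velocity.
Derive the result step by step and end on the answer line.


E = 29/4, F = 0, G = 1 at the point
E_u = 10/3, E_v = 10, F_u = 5, F_v = 0, G_u = 0, G_v = 0
EG - F^2 = 29/4;  g^inv = (4/29) * [[1, 0], [0, 29/4]]
first-kind symbols [ij,l] = (1/2)(d_i g_jl + d_j g_il - d_l g_ij): [uu,u] = E_u/2 = 5/3, [uu,v] = F_u - E_v/2 = 0, [uv,u] = E_v/2 = 5, [uv,v] = G_u/2 = 0, [vv,u] = F_v - G_u/2 = 0, [vv,v] = G_v/2 = 0
Gamma^u_ij = (G*[ij,u] - F*[ij,v])/(EG - F^2), Gamma^v_ij = (E*[ij,v] - F*[ij,u])/(EG - F^2)
Gamma_uuu = 20/87, Gamma_uuv = 20/29, Gamma_uvv = 0, Gamma_vuu = 0, Gamma_vuv = 0, Gamma_vvv = 0
d^2u/dtau^2 = -(Gamma_uuu*(-5/4)^2 + 2*Gamma_uuv*(-5/4)*(-3/2) + Gamma_uvv*(-3/2)^2) = -1025/348
d^2v/dtau^2 = -(Gamma_vuu*(-5/4)^2 + 2*Gamma_vuv*(-5/4)*(-3/2) + Gamma_vvv*(-3/2)^2) = 0

Answer: Gamma_uuu = 20/87, Gamma_uuv = 20/29, Gamma_uvv = 0, Gamma_vuu = 0, Gamma_vuv = 0, Gamma_vvv = 0; accelerations (d^2u/dtau^2, d^2v/dtau^2) = (-1025/348, 0)


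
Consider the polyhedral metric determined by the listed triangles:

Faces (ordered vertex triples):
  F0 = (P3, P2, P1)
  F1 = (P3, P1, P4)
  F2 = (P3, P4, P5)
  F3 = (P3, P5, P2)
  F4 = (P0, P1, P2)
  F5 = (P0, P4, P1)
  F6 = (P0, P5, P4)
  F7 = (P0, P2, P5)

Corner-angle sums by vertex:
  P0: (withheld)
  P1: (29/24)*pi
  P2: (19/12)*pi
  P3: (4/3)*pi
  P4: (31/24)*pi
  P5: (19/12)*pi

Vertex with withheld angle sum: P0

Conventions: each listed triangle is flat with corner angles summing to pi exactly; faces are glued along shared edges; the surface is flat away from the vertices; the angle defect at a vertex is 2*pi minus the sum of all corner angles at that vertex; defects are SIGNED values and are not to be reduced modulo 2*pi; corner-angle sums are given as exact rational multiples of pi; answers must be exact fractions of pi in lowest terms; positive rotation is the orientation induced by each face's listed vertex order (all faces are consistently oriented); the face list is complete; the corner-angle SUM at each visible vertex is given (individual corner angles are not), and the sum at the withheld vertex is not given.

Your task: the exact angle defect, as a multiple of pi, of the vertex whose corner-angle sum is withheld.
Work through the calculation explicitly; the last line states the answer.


V = 6, E = 12, F = 8; chi = V - E + F = 2
Gauss-Bonnet: total defect = 2*pi*chi = 4*pi; visible defects sum to 3*pi

Answer: defect(P0) = pi


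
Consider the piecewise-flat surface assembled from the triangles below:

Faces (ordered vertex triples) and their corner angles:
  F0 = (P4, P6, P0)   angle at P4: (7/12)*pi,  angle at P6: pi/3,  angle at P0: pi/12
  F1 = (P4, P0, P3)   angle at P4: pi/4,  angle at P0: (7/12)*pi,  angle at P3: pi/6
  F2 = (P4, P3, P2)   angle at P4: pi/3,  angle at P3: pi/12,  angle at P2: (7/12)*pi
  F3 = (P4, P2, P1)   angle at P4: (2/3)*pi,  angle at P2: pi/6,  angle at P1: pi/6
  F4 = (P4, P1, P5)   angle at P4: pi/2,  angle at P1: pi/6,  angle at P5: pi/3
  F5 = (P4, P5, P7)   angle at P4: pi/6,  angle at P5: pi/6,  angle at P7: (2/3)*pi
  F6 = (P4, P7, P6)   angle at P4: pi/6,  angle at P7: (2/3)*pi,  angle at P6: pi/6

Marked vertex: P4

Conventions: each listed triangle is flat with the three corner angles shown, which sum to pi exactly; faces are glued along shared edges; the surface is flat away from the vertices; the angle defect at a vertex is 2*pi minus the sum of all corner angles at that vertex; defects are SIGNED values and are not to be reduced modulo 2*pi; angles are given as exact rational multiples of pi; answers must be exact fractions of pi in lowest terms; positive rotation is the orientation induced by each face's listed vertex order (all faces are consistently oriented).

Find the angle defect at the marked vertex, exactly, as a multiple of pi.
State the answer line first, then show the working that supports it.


Answer: defect(P4) = (-2/3)*pi

Sum of corner angles at P4: (8/3)*pi
defect = 2*pi - (8/3)*pi


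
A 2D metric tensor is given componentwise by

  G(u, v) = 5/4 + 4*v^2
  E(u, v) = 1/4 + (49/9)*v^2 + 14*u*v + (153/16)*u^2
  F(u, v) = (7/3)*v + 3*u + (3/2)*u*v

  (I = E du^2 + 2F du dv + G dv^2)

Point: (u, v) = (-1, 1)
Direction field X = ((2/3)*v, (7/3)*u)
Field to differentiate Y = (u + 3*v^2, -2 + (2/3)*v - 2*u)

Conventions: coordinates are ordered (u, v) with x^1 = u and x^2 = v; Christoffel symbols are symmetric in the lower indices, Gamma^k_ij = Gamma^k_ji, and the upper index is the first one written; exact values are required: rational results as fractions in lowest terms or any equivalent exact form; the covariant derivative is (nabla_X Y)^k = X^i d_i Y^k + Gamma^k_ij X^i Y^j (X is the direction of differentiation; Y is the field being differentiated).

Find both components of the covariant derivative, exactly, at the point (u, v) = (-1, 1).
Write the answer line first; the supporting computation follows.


Answer: (nabla_X Y)^u = -60356/9873, (nabla_X Y)^v = 13138/29619

E = 181/144, F = -13/6, G = 21/4 at the point
E_u = -41/8, E_v = -28/9, F_u = 9/2, F_v = 5/6, G_u = 0, G_v = 8
EG - F^2 = 1097/576;  g^inv = (576/1097) * [[21/4, 13/6], [13/6, 181/144]]
first-kind symbols [ij,l] = (1/2)(d_i g_jl + d_j g_il - d_l g_ij): [uu,u] = E_u/2 = -41/16, [uu,v] = F_u - E_v/2 = 109/18, [uv,u] = E_v/2 = -14/9, [uv,v] = G_u/2 = 0, [vv,u] = F_v - G_u/2 = 5/6, [vv,v] = G_v/2 = 4
Gamma^u_ij = (G*[ij,u] - F*[ij,v])/(EG - F^2), Gamma^v_ij = (E*[ij,v] - F*[ij,u])/(EG - F^2)
Gamma_uuu = -575/3291, Gamma_uuv = -4704/1097, Gamma_uvv = 7512/1097, Gamma_vuu = 10676/9873, Gamma_vuv = -5824/3291, Gamma_vvv = 3936/1097
X = (2/3, -7/3), Y = (2, 2/3) at the point


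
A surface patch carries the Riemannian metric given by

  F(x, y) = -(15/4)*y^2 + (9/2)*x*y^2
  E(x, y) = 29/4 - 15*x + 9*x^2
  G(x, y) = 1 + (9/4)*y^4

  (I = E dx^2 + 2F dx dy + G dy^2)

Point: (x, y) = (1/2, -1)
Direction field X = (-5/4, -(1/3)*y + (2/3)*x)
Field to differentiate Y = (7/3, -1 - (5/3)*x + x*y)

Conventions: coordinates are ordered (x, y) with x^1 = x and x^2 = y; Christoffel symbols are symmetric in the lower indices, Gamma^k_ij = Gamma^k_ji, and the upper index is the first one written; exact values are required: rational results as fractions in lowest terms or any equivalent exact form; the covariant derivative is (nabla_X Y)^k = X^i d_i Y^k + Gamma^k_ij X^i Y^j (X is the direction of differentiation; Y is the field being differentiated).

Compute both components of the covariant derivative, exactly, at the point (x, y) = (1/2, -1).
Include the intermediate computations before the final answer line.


E = 2, F = -3/2, G = 13/4 at the point
E_x = -6, E_y = 0, F_x = 9/2, F_y = 3, G_x = 0, G_y = -9
EG - F^2 = 17/4;  g^inv = (4/17) * [[13/4, 3/2], [3/2, 2]]
first-kind symbols [ij,l] = (1/2)(d_i g_jl + d_j g_il - d_l g_ij): [xx,x] = E_x/2 = -3, [xx,y] = F_x - E_y/2 = 9/2, [xy,x] = E_y/2 = 0, [xy,y] = G_x/2 = 0, [yy,x] = F_y - G_x/2 = 3, [yy,y] = G_y/2 = -9/2
Gamma^x_ij = (G*[ij,x] - F*[ij,y])/(EG - F^2), Gamma^y_ij = (E*[ij,y] - F*[ij,x])/(EG - F^2)
Gamma_xxx = -12/17, Gamma_xxy = 0, Gamma_xyy = 12/17, Gamma_yxx = 18/17, Gamma_yxy = 0, Gamma_yyy = -18/17
X = (-5/4, 2/3), Y = (7/3, -7/3) at the point

Answer: (nabla_X Y)^x = 49/51, (nabla_X Y)^y = 227/102


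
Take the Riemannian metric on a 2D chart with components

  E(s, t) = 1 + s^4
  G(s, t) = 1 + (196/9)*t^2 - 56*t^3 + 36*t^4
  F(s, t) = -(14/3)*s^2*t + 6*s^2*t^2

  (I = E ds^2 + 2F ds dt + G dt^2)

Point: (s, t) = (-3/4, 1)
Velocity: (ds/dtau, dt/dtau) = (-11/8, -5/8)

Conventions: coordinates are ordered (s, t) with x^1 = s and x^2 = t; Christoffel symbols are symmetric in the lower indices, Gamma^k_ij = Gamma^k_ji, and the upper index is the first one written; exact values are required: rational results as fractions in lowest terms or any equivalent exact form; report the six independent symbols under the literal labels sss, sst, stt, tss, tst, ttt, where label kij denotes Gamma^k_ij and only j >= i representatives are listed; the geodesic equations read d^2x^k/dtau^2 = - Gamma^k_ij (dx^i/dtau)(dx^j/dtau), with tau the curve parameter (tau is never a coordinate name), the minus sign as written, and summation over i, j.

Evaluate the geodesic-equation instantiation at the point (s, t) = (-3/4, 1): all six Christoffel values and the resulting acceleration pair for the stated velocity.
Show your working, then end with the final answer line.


E = 337/256, F = 3/4, G = 25/9 at the point
E_s = -27/16, E_t = 0, F_s = -2, F_t = 33/8, G_s = 0, G_t = 176/9
EG - F^2 = 7129/2304;  g^inv = (2304/7129) * [[25/9, -3/4], [-3/4, 337/256]]
first-kind symbols [ij,l] = (1/2)(d_i g_jl + d_j g_il - d_l g_ij): [ss,s] = E_s/2 = -27/32, [ss,t] = F_s - E_t/2 = -2, [st,s] = E_t/2 = 0, [st,t] = G_s/2 = 0, [tt,s] = F_t - G_s/2 = 33/8, [tt,t] = G_t/2 = 88/9
Gamma^s_ij = (G*[ij,s] - F*[ij,t])/(EG - F^2), Gamma^t_ij = (E*[ij,t] - F*[ij,s])/(EG - F^2)
Gamma_sss = -1944/7129, Gamma_sst = 0, Gamma_stt = 9504/7129, Gamma_tss = -4608/7129, Gamma_tst = 0, Gamma_ttt = 22528/7129
d^2s/dtau^2 = -(Gamma_sss*(-11/8)^2 + 2*Gamma_sst*(-11/8)*(-5/8) + Gamma_stt*(-5/8)^2) = -297/57032
d^2t/dtau^2 = -(Gamma_tss*(-11/8)^2 + 2*Gamma_tst*(-11/8)*(-5/8) + Gamma_ttt*(-5/8)^2) = -88/7129

Answer: Gamma_sss = -1944/7129, Gamma_sst = 0, Gamma_stt = 9504/7129, Gamma_tss = -4608/7129, Gamma_tst = 0, Gamma_ttt = 22528/7129; accelerations (d^2s/dtau^2, d^2t/dtau^2) = (-297/57032, -88/7129)


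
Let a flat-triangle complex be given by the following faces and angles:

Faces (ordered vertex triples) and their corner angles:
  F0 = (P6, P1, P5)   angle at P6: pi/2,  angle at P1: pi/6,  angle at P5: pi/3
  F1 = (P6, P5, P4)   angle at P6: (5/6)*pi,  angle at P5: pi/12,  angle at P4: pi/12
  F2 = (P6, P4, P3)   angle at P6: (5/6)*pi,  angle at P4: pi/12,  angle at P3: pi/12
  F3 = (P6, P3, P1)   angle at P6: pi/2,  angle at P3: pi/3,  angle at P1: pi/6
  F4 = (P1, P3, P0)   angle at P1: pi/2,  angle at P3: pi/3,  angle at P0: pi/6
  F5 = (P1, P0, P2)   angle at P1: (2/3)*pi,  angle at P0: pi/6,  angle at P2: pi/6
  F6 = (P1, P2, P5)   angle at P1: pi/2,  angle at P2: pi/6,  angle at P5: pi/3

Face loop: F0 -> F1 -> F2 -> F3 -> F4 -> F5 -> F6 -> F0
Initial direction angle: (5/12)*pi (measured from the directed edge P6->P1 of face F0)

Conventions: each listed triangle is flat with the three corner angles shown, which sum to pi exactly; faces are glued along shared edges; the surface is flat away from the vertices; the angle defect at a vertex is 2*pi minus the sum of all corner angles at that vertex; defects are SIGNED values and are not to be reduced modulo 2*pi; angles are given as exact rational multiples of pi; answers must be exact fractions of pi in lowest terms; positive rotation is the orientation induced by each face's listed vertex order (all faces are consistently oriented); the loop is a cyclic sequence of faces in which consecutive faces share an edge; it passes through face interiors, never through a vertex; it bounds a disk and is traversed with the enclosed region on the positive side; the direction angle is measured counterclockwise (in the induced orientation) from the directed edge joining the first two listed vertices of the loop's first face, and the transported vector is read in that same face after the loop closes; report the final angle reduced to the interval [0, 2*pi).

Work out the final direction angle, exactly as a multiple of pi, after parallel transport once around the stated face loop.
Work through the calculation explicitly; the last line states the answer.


enclosed vertex P1: corner angles sum to 2*pi, defect = 2*pi - 2*pi = 0
enclosed vertex P6: corner angles sum to (8/3)*pi, defect = 2*pi - (8/3)*pi = (-2/3)*pi
summing the enclosed defects onto the initial angle, mod 2*pi in the induced orientation:
final angle = (5/12)*pi - (2/3)*pi = (7/4)*pi (mod 2*pi)

Answer: final direction angle = (7/4)*pi


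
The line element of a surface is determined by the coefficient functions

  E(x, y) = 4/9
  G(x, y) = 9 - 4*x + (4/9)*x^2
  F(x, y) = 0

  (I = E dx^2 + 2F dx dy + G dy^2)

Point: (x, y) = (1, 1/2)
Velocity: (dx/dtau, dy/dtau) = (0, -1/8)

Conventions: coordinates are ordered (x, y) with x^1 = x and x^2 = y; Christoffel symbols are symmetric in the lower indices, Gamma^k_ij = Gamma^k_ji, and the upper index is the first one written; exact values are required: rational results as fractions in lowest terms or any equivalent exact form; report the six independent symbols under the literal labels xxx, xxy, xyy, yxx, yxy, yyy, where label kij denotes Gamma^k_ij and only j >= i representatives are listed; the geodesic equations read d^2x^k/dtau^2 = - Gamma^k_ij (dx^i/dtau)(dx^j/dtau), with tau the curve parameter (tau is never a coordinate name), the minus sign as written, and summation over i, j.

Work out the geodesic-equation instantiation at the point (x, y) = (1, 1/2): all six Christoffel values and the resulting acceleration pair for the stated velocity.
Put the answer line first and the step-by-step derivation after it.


Answer: Gamma_xxx = 0, Gamma_xxy = 0, Gamma_xyy = 7/2, Gamma_yxx = 0, Gamma_yxy = -2/7, Gamma_yyy = 0; accelerations (d^2x/dtau^2, d^2y/dtau^2) = (-7/128, 0)

E = 4/9, F = 0, G = 49/9 at the point
E_x = 0, E_y = 0, F_x = 0, F_y = 0, G_x = -28/9, G_y = 0
EG - F^2 = 196/81;  g^inv = (81/196) * [[49/9, 0], [0, 4/9]]
first-kind symbols [ij,l] = (1/2)(d_i g_jl + d_j g_il - d_l g_ij): [xx,x] = E_x/2 = 0, [xx,y] = F_x - E_y/2 = 0, [xy,x] = E_y/2 = 0, [xy,y] = G_x/2 = -14/9, [yy,x] = F_y - G_x/2 = 14/9, [yy,y] = G_y/2 = 0
Gamma^x_ij = (G*[ij,x] - F*[ij,y])/(EG - F^2), Gamma^y_ij = (E*[ij,y] - F*[ij,x])/(EG - F^2)
Gamma_xxx = 0, Gamma_xxy = 0, Gamma_xyy = 7/2, Gamma_yxx = 0, Gamma_yxy = -2/7, Gamma_yyy = 0
d^2x/dtau^2 = -(Gamma_xxx*(0)^2 + 2*Gamma_xxy*(0)*(-1/8) + Gamma_xyy*(-1/8)^2) = -7/128
d^2y/dtau^2 = -(Gamma_yxx*(0)^2 + 2*Gamma_yxy*(0)*(-1/8) + Gamma_yyy*(-1/8)^2) = 0


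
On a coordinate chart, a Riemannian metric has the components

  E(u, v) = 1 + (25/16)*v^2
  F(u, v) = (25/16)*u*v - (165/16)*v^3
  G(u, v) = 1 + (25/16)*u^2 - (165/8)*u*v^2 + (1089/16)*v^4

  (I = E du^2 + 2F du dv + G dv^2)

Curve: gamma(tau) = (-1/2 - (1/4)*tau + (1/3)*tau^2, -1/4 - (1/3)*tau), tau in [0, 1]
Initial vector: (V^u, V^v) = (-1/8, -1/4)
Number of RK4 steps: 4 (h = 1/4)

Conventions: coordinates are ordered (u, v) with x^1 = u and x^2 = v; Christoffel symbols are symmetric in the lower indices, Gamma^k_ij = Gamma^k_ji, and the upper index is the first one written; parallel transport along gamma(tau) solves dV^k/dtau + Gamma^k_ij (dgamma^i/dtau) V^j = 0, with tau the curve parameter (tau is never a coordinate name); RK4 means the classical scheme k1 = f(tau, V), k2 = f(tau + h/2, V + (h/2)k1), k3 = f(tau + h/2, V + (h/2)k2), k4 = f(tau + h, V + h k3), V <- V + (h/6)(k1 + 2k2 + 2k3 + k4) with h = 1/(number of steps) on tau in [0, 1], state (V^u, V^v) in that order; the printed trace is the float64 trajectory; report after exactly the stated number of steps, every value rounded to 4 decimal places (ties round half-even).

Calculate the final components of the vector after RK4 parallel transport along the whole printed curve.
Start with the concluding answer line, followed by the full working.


Answer: V^u = -0.0879, V^v = -0.1028

gamma'(tau) = (-1/4 + (2/3)*tau, -1/3); f(tau, V)^k = -Gamma^k_ij(gamma(tau)) gamma'^i(tau) V^j; h = 1/4; intermediate values shown to 6 dp
curve data and Christoffel symbols at the stage parameters:
  tau = 0.000000: gamma = (-0.500000, -0.250000), gamma' = (-0.250000, -0.333333); Gamma_uuu = 0.000000, Gamma_uuv = -0.162850, Gamma_uvv = -0.537405, Gamma_vuu = 0.000000, Gamma_vuv = -0.594402, Gamma_vvv = -1.961527
  tau = 0.125000: gamma = (-0.526042, -0.291667), gamma' = (-0.166667, -0.333333); Gamma_uuu = 0.000000, Gamma_uuv = -0.152887, Gamma_uvv = -0.588615, Gamma_vuu = 0.000000, Gamma_vuv = -0.570051, Gamma_vvv = -2.194694
  tau = 0.250000: gamma = (-0.541667, -0.333333), gamma' = (-0.083333, -0.333333); Gamma_uuu = 0.000000, Gamma_uuv = -0.140248, Gamma_uvv = -0.617093, Gamma_vuu = 0.000000, Gamma_vuv = -0.536450, Gamma_vvv = -2.360380
  tau = 0.375000: gamma = (-0.546875, -0.375000), gamma' = (0.000000, -0.333333); Gamma_uuu = 0.000000, Gamma_uuv = -0.126850, Gamma_uvv = -0.627907, Gamma_vuu = 0.000000, Gamma_vuv = -0.498943, Gamma_vvv = -2.469767
  tau = 0.500000: gamma = (-0.541667, -0.416667), gamma' = (0.083333, -0.333333); Gamma_uuu = 0.000000, Gamma_uuv = -0.113804, Gamma_uvv = -0.625922, Gamma_vuu = 0.000000, Gamma_vuv = -0.460906, Gamma_vvv = -2.534983
  tau = 0.625000: gamma = (-0.526042, -0.458333), gamma' = (0.166667, -0.333333); Gamma_uuu = 0.000000, Gamma_uuv = -0.101677, Gamma_uvv = -0.615148, Gamma_vuu = 0.000000, Gamma_vuv = -0.424272, Gamma_vvv = -2.566843
  tau = 0.750000: gamma = (-0.500000, -0.500000), gamma' = (0.250000, -0.333333); Gamma_uuu = 0.000000, Gamma_uuv = -0.090703, Gamma_uvv = -0.598639, Gamma_vuu = 0.000000, Gamma_vuv = -0.390023, Gamma_vvv = -2.574150
  tau = 0.875000: gamma = (-0.463542, -0.541667), gamma' = (0.333333, -0.333333); Gamma_uuu = 0.000000, Gamma_uuv = -0.080925, Gamma_uvv = -0.578617, Gamma_vuu = 0.000000, Gamma_vuv = -0.358562, Gamma_vvv = -2.563718
  tau = 1.000000: gamma = (-0.416667, -0.583333), gamma' = (0.416667, -0.333333); Gamma_uuu = 0.000000, Gamma_uuv = -0.072291, Gamma_uvv = -0.556644, Gamma_vuu = 0.000000, Gamma_vuv = -0.329959, Gamma_vvv = -2.540684
step 0: V^u = -0.1250, V^v = -0.2500
step 1: k1 = (0.061747, 0.225377), k2 = (0.055153, 0.205642), k3 = (0.055742, 0.207838), k4 = (0.048243, 0.184530); V <- V + (h/6)(k1 + 2k2 + 2k3 + k4): V^u = -0.1112, V^v = -0.1985
step 2: k1 = (0.048340, 0.184902), k2 = (0.041147, 0.161844), k3 = (0.041788, 0.164366), k4 = (0.035163, 0.142410); V <- V + (h/6)(k1 + 2k2 + 2k3 + k4): V^u = -0.1008, V^v = -0.1576
step 3: k1 = (0.035219, 0.142636), k2 = (0.029566, 0.123370), k3 = (0.030043, 0.125360), k4 = (0.025159, 0.108184); V <- V + (h/6)(k1 + 2k2 + 2k3 + k4): V^u = -0.0933, V^v = -0.1265
step 4: k1 = (0.025189, 0.108311), k2 = (0.021166, 0.093781), k3 = (0.021481, 0.095176), k4 = (0.018076, 0.082506); V <- V + (h/6)(k1 + 2k2 + 2k3 + k4): V^u = -0.0879, V^v = -0.1028


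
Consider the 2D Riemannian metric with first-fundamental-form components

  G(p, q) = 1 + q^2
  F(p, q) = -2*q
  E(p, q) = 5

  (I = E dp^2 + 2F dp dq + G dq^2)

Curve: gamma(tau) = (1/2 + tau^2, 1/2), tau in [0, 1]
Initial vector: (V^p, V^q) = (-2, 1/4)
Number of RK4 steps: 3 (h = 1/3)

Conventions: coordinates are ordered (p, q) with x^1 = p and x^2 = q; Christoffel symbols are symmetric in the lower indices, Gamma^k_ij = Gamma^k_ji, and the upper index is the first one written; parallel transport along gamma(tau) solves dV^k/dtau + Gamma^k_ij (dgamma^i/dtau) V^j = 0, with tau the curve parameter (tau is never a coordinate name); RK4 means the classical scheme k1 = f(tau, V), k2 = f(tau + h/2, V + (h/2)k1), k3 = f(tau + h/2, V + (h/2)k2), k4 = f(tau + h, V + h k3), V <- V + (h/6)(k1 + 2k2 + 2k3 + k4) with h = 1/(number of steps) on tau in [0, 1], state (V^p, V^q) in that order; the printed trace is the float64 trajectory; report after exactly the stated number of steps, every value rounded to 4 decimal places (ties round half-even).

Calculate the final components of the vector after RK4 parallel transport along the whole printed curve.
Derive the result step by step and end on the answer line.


gamma'(tau) = (2*tau, 0); f(tau, V)^k = -Gamma^k_ij(gamma(tau)) gamma'^i(tau) V^j; h = 1/3; intermediate values shown to 6 dp
curve data and Christoffel symbols at the stage parameters:
  tau = 0.000000: gamma = (0.500000, 0.500000), gamma' = (0.000000, 0.000000); Gamma_ppp = 0.000000, Gamma_ppq = 0.000000, Gamma_pqq = -0.380952, Gamma_qpp = 0.000000, Gamma_qpq = 0.000000, Gamma_qqq = 0.095238
  tau = 0.166667: gamma = (0.527778, 0.500000), gamma' = (0.333333, 0.000000); Gamma_ppp = 0.000000, Gamma_ppq = 0.000000, Gamma_pqq = -0.380952, Gamma_qpp = 0.000000, Gamma_qpq = 0.000000, Gamma_qqq = 0.095238
  tau = 0.333333: gamma = (0.611111, 0.500000), gamma' = (0.666667, 0.000000); Gamma_ppp = 0.000000, Gamma_ppq = 0.000000, Gamma_pqq = -0.380952, Gamma_qpp = 0.000000, Gamma_qpq = 0.000000, Gamma_qqq = 0.095238
  tau = 0.500000: gamma = (0.750000, 0.500000), gamma' = (1.000000, 0.000000); Gamma_ppp = 0.000000, Gamma_ppq = 0.000000, Gamma_pqq = -0.380952, Gamma_qpp = 0.000000, Gamma_qpq = 0.000000, Gamma_qqq = 0.095238
  tau = 0.666667: gamma = (0.944444, 0.500000), gamma' = (1.333333, 0.000000); Gamma_ppp = 0.000000, Gamma_ppq = 0.000000, Gamma_pqq = -0.380952, Gamma_qpp = 0.000000, Gamma_qpq = 0.000000, Gamma_qqq = 0.095238
  tau = 0.833333: gamma = (1.194444, 0.500000), gamma' = (1.666667, 0.000000); Gamma_ppp = 0.000000, Gamma_ppq = 0.000000, Gamma_pqq = -0.380952, Gamma_qpp = 0.000000, Gamma_qpq = 0.000000, Gamma_qqq = 0.095238
  tau = 1.000000: gamma = (1.500000, 0.500000), gamma' = (2.000000, 0.000000); Gamma_ppp = 0.000000, Gamma_ppq = 0.000000, Gamma_pqq = -0.380952, Gamma_qpp = 0.000000, Gamma_qpq = 0.000000, Gamma_qqq = 0.095238
step 0: V^p = -2.0000, V^q = 0.2500
step 1: k1 = (0.000000, 0.000000), k2 = (0.000000, 0.000000), k3 = (0.000000, 0.000000), k4 = (0.000000, 0.000000); V <- V + (h/6)(k1 + 2k2 + 2k3 + k4): V^p = -2.0000, V^q = 0.2500
step 2: k1 = (0.000000, 0.000000), k2 = (0.000000, 0.000000), k3 = (0.000000, 0.000000), k4 = (0.000000, 0.000000); V <- V + (h/6)(k1 + 2k2 + 2k3 + k4): V^p = -2.0000, V^q = 0.2500
step 3: k1 = (0.000000, 0.000000), k2 = (0.000000, 0.000000), k3 = (0.000000, 0.000000), k4 = (0.000000, 0.000000); V <- V + (h/6)(k1 + 2k2 + 2k3 + k4): V^p = -2.0000, V^q = 0.2500

Answer: V^p = -2.0000, V^q = 0.2500
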